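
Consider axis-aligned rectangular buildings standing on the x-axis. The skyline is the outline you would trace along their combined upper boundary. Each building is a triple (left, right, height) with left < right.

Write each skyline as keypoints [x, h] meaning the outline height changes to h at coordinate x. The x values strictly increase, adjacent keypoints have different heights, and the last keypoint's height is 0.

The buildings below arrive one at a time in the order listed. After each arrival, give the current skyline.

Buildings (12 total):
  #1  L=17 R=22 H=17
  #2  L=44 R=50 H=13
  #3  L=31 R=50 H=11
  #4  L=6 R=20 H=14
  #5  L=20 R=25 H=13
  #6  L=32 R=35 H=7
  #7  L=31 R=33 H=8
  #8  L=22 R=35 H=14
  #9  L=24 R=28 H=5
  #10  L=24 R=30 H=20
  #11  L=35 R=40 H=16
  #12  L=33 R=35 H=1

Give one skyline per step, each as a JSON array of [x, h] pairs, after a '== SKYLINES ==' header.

== SKYLINES ==
[[17,17],[22,0]]
[[17,17],[22,0],[44,13],[50,0]]
[[17,17],[22,0],[31,11],[44,13],[50,0]]
[[6,14],[17,17],[22,0],[31,11],[44,13],[50,0]]
[[6,14],[17,17],[22,13],[25,0],[31,11],[44,13],[50,0]]
[[6,14],[17,17],[22,13],[25,0],[31,11],[44,13],[50,0]]
[[6,14],[17,17],[22,13],[25,0],[31,11],[44,13],[50,0]]
[[6,14],[17,17],[22,14],[35,11],[44,13],[50,0]]
[[6,14],[17,17],[22,14],[35,11],[44,13],[50,0]]
[[6,14],[17,17],[22,14],[24,20],[30,14],[35,11],[44,13],[50,0]]
[[6,14],[17,17],[22,14],[24,20],[30,14],[35,16],[40,11],[44,13],[50,0]]
[[6,14],[17,17],[22,14],[24,20],[30,14],[35,16],[40,11],[44,13],[50,0]]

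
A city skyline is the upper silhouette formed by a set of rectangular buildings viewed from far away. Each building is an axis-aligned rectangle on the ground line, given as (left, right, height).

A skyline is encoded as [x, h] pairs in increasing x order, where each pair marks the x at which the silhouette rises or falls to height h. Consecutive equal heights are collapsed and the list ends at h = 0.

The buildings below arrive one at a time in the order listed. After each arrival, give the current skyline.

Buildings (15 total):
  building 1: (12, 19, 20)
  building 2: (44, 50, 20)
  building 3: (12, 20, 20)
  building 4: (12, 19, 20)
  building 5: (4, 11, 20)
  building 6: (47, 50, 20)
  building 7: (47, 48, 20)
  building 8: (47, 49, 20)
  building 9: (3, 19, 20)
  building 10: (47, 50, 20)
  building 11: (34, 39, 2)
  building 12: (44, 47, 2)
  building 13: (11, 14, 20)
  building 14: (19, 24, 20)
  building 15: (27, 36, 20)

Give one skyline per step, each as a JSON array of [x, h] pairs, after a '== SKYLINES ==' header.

== SKYLINES ==
[[12,20],[19,0]]
[[12,20],[19,0],[44,20],[50,0]]
[[12,20],[20,0],[44,20],[50,0]]
[[12,20],[20,0],[44,20],[50,0]]
[[4,20],[11,0],[12,20],[20,0],[44,20],[50,0]]
[[4,20],[11,0],[12,20],[20,0],[44,20],[50,0]]
[[4,20],[11,0],[12,20],[20,0],[44,20],[50,0]]
[[4,20],[11,0],[12,20],[20,0],[44,20],[50,0]]
[[3,20],[20,0],[44,20],[50,0]]
[[3,20],[20,0],[44,20],[50,0]]
[[3,20],[20,0],[34,2],[39,0],[44,20],[50,0]]
[[3,20],[20,0],[34,2],[39,0],[44,20],[50,0]]
[[3,20],[20,0],[34,2],[39,0],[44,20],[50,0]]
[[3,20],[24,0],[34,2],[39,0],[44,20],[50,0]]
[[3,20],[24,0],[27,20],[36,2],[39,0],[44,20],[50,0]]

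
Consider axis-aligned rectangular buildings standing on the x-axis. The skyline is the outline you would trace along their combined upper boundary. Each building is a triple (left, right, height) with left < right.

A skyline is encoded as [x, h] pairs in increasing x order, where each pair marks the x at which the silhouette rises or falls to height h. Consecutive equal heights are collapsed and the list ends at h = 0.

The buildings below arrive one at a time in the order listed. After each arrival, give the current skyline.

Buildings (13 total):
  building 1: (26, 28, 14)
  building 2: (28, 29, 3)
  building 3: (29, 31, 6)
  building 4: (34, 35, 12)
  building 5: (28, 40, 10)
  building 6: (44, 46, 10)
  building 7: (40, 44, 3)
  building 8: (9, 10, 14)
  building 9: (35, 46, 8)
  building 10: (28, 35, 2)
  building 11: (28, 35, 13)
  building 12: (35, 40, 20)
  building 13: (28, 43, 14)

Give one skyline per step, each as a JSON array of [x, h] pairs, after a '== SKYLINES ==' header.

== SKYLINES ==
[[26,14],[28,0]]
[[26,14],[28,3],[29,0]]
[[26,14],[28,3],[29,6],[31,0]]
[[26,14],[28,3],[29,6],[31,0],[34,12],[35,0]]
[[26,14],[28,10],[34,12],[35,10],[40,0]]
[[26,14],[28,10],[34,12],[35,10],[40,0],[44,10],[46,0]]
[[26,14],[28,10],[34,12],[35,10],[40,3],[44,10],[46,0]]
[[9,14],[10,0],[26,14],[28,10],[34,12],[35,10],[40,3],[44,10],[46,0]]
[[9,14],[10,0],[26,14],[28,10],[34,12],[35,10],[40,8],[44,10],[46,0]]
[[9,14],[10,0],[26,14],[28,10],[34,12],[35,10],[40,8],[44,10],[46,0]]
[[9,14],[10,0],[26,14],[28,13],[35,10],[40,8],[44,10],[46,0]]
[[9,14],[10,0],[26,14],[28,13],[35,20],[40,8],[44,10],[46,0]]
[[9,14],[10,0],[26,14],[35,20],[40,14],[43,8],[44,10],[46,0]]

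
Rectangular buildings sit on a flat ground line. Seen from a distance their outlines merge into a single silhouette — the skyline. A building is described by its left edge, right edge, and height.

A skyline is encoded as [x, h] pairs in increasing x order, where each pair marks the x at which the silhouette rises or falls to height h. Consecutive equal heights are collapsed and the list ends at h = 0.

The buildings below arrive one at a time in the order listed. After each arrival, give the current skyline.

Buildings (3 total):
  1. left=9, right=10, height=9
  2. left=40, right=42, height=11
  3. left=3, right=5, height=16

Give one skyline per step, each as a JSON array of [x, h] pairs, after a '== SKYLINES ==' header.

== SKYLINES ==
[[9,9],[10,0]]
[[9,9],[10,0],[40,11],[42,0]]
[[3,16],[5,0],[9,9],[10,0],[40,11],[42,0]]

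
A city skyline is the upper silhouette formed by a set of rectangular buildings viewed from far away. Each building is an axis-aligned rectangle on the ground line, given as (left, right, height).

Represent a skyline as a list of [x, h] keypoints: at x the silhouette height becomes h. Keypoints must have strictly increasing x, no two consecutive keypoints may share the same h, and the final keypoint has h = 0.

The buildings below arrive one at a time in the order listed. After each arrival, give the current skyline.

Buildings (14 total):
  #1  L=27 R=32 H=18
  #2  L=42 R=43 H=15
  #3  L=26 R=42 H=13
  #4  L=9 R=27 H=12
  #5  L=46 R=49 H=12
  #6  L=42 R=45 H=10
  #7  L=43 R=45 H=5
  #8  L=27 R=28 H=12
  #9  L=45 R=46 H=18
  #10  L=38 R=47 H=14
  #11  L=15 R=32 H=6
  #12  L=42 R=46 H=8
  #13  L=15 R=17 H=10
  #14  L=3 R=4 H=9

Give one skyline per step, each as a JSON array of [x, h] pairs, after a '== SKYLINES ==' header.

== SKYLINES ==
[[27,18],[32,0]]
[[27,18],[32,0],[42,15],[43,0]]
[[26,13],[27,18],[32,13],[42,15],[43,0]]
[[9,12],[26,13],[27,18],[32,13],[42,15],[43,0]]
[[9,12],[26,13],[27,18],[32,13],[42,15],[43,0],[46,12],[49,0]]
[[9,12],[26,13],[27,18],[32,13],[42,15],[43,10],[45,0],[46,12],[49,0]]
[[9,12],[26,13],[27,18],[32,13],[42,15],[43,10],[45,0],[46,12],[49,0]]
[[9,12],[26,13],[27,18],[32,13],[42,15],[43,10],[45,0],[46,12],[49,0]]
[[9,12],[26,13],[27,18],[32,13],[42,15],[43,10],[45,18],[46,12],[49,0]]
[[9,12],[26,13],[27,18],[32,13],[38,14],[42,15],[43,14],[45,18],[46,14],[47,12],[49,0]]
[[9,12],[26,13],[27,18],[32,13],[38,14],[42,15],[43,14],[45,18],[46,14],[47,12],[49,0]]
[[9,12],[26,13],[27,18],[32,13],[38,14],[42,15],[43,14],[45,18],[46,14],[47,12],[49,0]]
[[9,12],[26,13],[27,18],[32,13],[38,14],[42,15],[43,14],[45,18],[46,14],[47,12],[49,0]]
[[3,9],[4,0],[9,12],[26,13],[27,18],[32,13],[38,14],[42,15],[43,14],[45,18],[46,14],[47,12],[49,0]]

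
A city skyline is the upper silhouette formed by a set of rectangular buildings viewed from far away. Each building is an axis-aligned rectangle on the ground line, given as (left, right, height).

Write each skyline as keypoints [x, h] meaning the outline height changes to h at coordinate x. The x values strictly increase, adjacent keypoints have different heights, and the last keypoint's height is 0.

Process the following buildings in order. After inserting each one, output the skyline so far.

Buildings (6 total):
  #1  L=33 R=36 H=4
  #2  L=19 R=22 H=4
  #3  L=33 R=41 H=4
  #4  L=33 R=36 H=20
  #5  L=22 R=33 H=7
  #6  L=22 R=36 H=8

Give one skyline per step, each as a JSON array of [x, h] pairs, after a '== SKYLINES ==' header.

== SKYLINES ==
[[33,4],[36,0]]
[[19,4],[22,0],[33,4],[36,0]]
[[19,4],[22,0],[33,4],[41,0]]
[[19,4],[22,0],[33,20],[36,4],[41,0]]
[[19,4],[22,7],[33,20],[36,4],[41,0]]
[[19,4],[22,8],[33,20],[36,4],[41,0]]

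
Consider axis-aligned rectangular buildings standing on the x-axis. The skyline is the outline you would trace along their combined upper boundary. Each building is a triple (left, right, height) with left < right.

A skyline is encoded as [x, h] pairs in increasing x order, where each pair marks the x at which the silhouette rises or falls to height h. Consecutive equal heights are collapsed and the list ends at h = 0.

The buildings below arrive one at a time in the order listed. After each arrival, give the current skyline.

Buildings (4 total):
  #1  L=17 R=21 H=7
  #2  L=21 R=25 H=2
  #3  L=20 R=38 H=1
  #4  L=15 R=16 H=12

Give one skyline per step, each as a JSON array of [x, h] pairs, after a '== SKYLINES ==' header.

== SKYLINES ==
[[17,7],[21,0]]
[[17,7],[21,2],[25,0]]
[[17,7],[21,2],[25,1],[38,0]]
[[15,12],[16,0],[17,7],[21,2],[25,1],[38,0]]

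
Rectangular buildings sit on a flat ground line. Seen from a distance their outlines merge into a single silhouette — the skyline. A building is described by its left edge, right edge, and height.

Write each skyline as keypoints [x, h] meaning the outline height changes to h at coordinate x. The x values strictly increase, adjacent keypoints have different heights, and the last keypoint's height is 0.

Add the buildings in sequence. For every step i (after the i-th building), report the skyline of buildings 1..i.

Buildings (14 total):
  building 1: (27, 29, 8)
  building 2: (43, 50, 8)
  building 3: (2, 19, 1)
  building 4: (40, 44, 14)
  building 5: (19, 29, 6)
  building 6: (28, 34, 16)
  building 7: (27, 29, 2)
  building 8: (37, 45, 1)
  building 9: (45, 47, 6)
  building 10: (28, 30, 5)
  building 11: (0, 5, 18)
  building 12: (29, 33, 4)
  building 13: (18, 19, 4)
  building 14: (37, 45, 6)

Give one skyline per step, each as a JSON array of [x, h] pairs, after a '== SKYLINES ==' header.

== SKYLINES ==
[[27,8],[29,0]]
[[27,8],[29,0],[43,8],[50,0]]
[[2,1],[19,0],[27,8],[29,0],[43,8],[50,0]]
[[2,1],[19,0],[27,8],[29,0],[40,14],[44,8],[50,0]]
[[2,1],[19,6],[27,8],[29,0],[40,14],[44,8],[50,0]]
[[2,1],[19,6],[27,8],[28,16],[34,0],[40,14],[44,8],[50,0]]
[[2,1],[19,6],[27,8],[28,16],[34,0],[40,14],[44,8],[50,0]]
[[2,1],[19,6],[27,8],[28,16],[34,0],[37,1],[40,14],[44,8],[50,0]]
[[2,1],[19,6],[27,8],[28,16],[34,0],[37,1],[40,14],[44,8],[50,0]]
[[2,1],[19,6],[27,8],[28,16],[34,0],[37,1],[40,14],[44,8],[50,0]]
[[0,18],[5,1],[19,6],[27,8],[28,16],[34,0],[37,1],[40,14],[44,8],[50,0]]
[[0,18],[5,1],[19,6],[27,8],[28,16],[34,0],[37,1],[40,14],[44,8],[50,0]]
[[0,18],[5,1],[18,4],[19,6],[27,8],[28,16],[34,0],[37,1],[40,14],[44,8],[50,0]]
[[0,18],[5,1],[18,4],[19,6],[27,8],[28,16],[34,0],[37,6],[40,14],[44,8],[50,0]]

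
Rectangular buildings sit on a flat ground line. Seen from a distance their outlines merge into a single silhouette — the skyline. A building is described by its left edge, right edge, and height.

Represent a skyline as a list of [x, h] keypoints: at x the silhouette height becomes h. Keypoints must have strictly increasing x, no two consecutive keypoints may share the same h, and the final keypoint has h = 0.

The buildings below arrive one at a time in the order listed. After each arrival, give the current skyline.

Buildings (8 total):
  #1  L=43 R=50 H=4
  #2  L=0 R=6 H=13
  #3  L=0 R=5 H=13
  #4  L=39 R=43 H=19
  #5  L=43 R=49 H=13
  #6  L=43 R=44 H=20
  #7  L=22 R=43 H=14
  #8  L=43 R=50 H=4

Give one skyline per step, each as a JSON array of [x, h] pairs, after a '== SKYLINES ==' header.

== SKYLINES ==
[[43,4],[50,0]]
[[0,13],[6,0],[43,4],[50,0]]
[[0,13],[6,0],[43,4],[50,0]]
[[0,13],[6,0],[39,19],[43,4],[50,0]]
[[0,13],[6,0],[39,19],[43,13],[49,4],[50,0]]
[[0,13],[6,0],[39,19],[43,20],[44,13],[49,4],[50,0]]
[[0,13],[6,0],[22,14],[39,19],[43,20],[44,13],[49,4],[50,0]]
[[0,13],[6,0],[22,14],[39,19],[43,20],[44,13],[49,4],[50,0]]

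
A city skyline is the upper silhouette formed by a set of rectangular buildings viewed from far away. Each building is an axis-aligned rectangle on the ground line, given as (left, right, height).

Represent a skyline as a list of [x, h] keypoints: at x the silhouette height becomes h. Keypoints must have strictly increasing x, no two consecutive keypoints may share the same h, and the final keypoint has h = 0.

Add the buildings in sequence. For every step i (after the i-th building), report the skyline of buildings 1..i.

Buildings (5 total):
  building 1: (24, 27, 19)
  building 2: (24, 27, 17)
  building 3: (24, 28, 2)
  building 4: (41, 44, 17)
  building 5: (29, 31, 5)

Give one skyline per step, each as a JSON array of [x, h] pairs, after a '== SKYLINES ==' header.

== SKYLINES ==
[[24,19],[27,0]]
[[24,19],[27,0]]
[[24,19],[27,2],[28,0]]
[[24,19],[27,2],[28,0],[41,17],[44,0]]
[[24,19],[27,2],[28,0],[29,5],[31,0],[41,17],[44,0]]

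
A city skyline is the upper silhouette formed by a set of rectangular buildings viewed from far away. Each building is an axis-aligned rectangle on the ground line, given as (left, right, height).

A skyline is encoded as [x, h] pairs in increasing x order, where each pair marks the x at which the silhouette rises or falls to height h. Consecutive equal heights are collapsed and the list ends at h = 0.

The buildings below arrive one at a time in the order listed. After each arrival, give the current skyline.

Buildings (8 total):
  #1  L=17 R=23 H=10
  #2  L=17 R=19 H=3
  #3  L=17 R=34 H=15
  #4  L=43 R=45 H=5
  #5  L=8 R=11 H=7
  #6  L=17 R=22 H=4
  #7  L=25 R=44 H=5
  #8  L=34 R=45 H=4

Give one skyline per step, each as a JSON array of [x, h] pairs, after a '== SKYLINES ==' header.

== SKYLINES ==
[[17,10],[23,0]]
[[17,10],[23,0]]
[[17,15],[34,0]]
[[17,15],[34,0],[43,5],[45,0]]
[[8,7],[11,0],[17,15],[34,0],[43,5],[45,0]]
[[8,7],[11,0],[17,15],[34,0],[43,5],[45,0]]
[[8,7],[11,0],[17,15],[34,5],[45,0]]
[[8,7],[11,0],[17,15],[34,5],[45,0]]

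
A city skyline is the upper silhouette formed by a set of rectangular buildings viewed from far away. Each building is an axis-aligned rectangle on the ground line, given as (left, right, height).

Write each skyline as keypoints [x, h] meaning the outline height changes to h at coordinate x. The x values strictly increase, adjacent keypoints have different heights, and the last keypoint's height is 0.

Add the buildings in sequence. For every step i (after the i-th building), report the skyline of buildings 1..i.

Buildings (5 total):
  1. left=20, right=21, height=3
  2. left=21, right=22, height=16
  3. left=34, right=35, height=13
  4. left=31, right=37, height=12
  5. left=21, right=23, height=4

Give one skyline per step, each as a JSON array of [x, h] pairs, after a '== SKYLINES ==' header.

== SKYLINES ==
[[20,3],[21,0]]
[[20,3],[21,16],[22,0]]
[[20,3],[21,16],[22,0],[34,13],[35,0]]
[[20,3],[21,16],[22,0],[31,12],[34,13],[35,12],[37,0]]
[[20,3],[21,16],[22,4],[23,0],[31,12],[34,13],[35,12],[37,0]]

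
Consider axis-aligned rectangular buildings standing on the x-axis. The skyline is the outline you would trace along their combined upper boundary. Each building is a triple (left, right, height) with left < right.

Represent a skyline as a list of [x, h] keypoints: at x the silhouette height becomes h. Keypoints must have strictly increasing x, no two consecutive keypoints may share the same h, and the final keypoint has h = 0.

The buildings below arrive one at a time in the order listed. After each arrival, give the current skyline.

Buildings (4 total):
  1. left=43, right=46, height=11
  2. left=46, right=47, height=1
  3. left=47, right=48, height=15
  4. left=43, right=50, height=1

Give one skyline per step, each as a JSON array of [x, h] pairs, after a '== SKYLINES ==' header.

== SKYLINES ==
[[43,11],[46,0]]
[[43,11],[46,1],[47,0]]
[[43,11],[46,1],[47,15],[48,0]]
[[43,11],[46,1],[47,15],[48,1],[50,0]]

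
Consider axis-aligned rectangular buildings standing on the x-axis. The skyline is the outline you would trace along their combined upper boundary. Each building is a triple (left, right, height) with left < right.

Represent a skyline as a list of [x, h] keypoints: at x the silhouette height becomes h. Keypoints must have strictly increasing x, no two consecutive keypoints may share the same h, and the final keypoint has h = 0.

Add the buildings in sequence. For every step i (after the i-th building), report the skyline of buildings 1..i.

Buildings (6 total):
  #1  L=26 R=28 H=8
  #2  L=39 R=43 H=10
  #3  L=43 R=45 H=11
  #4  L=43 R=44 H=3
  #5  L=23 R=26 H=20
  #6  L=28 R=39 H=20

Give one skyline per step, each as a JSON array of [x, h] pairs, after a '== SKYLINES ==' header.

== SKYLINES ==
[[26,8],[28,0]]
[[26,8],[28,0],[39,10],[43,0]]
[[26,8],[28,0],[39,10],[43,11],[45,0]]
[[26,8],[28,0],[39,10],[43,11],[45,0]]
[[23,20],[26,8],[28,0],[39,10],[43,11],[45,0]]
[[23,20],[26,8],[28,20],[39,10],[43,11],[45,0]]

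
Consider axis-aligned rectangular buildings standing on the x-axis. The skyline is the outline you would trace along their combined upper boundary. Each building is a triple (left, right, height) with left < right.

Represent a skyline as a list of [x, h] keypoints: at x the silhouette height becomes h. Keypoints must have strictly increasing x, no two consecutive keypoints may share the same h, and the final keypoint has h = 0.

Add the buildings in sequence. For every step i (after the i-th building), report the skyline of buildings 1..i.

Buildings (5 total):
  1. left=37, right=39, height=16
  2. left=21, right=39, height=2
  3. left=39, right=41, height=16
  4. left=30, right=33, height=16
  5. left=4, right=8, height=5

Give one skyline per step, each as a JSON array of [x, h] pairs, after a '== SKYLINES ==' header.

== SKYLINES ==
[[37,16],[39,0]]
[[21,2],[37,16],[39,0]]
[[21,2],[37,16],[41,0]]
[[21,2],[30,16],[33,2],[37,16],[41,0]]
[[4,5],[8,0],[21,2],[30,16],[33,2],[37,16],[41,0]]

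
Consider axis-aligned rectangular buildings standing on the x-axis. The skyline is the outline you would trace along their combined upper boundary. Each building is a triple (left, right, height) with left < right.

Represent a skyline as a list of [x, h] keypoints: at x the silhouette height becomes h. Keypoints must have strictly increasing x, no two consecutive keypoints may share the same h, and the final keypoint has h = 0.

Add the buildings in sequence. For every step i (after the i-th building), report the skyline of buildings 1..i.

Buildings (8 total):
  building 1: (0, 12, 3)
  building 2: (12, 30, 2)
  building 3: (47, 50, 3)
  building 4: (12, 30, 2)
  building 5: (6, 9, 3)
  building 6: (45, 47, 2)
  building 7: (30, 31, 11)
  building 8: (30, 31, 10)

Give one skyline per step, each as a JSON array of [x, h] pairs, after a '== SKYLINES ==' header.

== SKYLINES ==
[[0,3],[12,0]]
[[0,3],[12,2],[30,0]]
[[0,3],[12,2],[30,0],[47,3],[50,0]]
[[0,3],[12,2],[30,0],[47,3],[50,0]]
[[0,3],[12,2],[30,0],[47,3],[50,0]]
[[0,3],[12,2],[30,0],[45,2],[47,3],[50,0]]
[[0,3],[12,2],[30,11],[31,0],[45,2],[47,3],[50,0]]
[[0,3],[12,2],[30,11],[31,0],[45,2],[47,3],[50,0]]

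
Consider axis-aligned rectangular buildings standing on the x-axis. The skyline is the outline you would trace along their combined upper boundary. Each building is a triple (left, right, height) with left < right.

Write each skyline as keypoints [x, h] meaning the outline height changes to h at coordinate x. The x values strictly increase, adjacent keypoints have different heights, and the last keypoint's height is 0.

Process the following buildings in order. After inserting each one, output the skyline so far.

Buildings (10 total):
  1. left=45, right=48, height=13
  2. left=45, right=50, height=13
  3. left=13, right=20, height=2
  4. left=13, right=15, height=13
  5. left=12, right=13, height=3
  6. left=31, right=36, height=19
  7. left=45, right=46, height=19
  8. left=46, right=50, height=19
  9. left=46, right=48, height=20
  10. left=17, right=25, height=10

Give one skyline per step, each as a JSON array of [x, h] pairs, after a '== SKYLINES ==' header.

== SKYLINES ==
[[45,13],[48,0]]
[[45,13],[50,0]]
[[13,2],[20,0],[45,13],[50,0]]
[[13,13],[15,2],[20,0],[45,13],[50,0]]
[[12,3],[13,13],[15,2],[20,0],[45,13],[50,0]]
[[12,3],[13,13],[15,2],[20,0],[31,19],[36,0],[45,13],[50,0]]
[[12,3],[13,13],[15,2],[20,0],[31,19],[36,0],[45,19],[46,13],[50,0]]
[[12,3],[13,13],[15,2],[20,0],[31,19],[36,0],[45,19],[50,0]]
[[12,3],[13,13],[15,2],[20,0],[31,19],[36,0],[45,19],[46,20],[48,19],[50,0]]
[[12,3],[13,13],[15,2],[17,10],[25,0],[31,19],[36,0],[45,19],[46,20],[48,19],[50,0]]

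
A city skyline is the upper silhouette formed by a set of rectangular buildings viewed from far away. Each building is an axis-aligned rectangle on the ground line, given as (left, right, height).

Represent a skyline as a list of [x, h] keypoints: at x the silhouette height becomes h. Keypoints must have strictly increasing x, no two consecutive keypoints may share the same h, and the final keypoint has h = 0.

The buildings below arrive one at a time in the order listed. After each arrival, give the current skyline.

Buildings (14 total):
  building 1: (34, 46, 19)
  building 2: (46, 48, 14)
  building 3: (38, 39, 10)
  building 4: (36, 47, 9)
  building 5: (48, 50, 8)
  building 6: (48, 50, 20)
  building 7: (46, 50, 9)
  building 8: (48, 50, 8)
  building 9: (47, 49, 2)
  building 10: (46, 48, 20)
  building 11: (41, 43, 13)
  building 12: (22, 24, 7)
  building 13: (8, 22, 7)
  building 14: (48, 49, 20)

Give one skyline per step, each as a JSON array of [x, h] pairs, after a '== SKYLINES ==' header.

== SKYLINES ==
[[34,19],[46,0]]
[[34,19],[46,14],[48,0]]
[[34,19],[46,14],[48,0]]
[[34,19],[46,14],[48,0]]
[[34,19],[46,14],[48,8],[50,0]]
[[34,19],[46,14],[48,20],[50,0]]
[[34,19],[46,14],[48,20],[50,0]]
[[34,19],[46,14],[48,20],[50,0]]
[[34,19],[46,14],[48,20],[50,0]]
[[34,19],[46,20],[50,0]]
[[34,19],[46,20],[50,0]]
[[22,7],[24,0],[34,19],[46,20],[50,0]]
[[8,7],[24,0],[34,19],[46,20],[50,0]]
[[8,7],[24,0],[34,19],[46,20],[50,0]]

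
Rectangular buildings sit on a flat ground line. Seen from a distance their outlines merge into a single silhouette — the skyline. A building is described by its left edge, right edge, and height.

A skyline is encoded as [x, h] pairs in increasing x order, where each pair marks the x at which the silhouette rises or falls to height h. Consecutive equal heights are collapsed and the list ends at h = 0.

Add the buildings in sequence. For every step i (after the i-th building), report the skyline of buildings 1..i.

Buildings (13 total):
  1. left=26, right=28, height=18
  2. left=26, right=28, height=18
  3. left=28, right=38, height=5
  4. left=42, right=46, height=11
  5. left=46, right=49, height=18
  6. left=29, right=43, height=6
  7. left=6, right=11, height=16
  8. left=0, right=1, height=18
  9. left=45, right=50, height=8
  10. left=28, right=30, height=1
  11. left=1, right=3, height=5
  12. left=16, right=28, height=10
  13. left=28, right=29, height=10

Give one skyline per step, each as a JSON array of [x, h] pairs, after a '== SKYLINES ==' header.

== SKYLINES ==
[[26,18],[28,0]]
[[26,18],[28,0]]
[[26,18],[28,5],[38,0]]
[[26,18],[28,5],[38,0],[42,11],[46,0]]
[[26,18],[28,5],[38,0],[42,11],[46,18],[49,0]]
[[26,18],[28,5],[29,6],[42,11],[46,18],[49,0]]
[[6,16],[11,0],[26,18],[28,5],[29,6],[42,11],[46,18],[49,0]]
[[0,18],[1,0],[6,16],[11,0],[26,18],[28,5],[29,6],[42,11],[46,18],[49,0]]
[[0,18],[1,0],[6,16],[11,0],[26,18],[28,5],[29,6],[42,11],[46,18],[49,8],[50,0]]
[[0,18],[1,0],[6,16],[11,0],[26,18],[28,5],[29,6],[42,11],[46,18],[49,8],[50,0]]
[[0,18],[1,5],[3,0],[6,16],[11,0],[26,18],[28,5],[29,6],[42,11],[46,18],[49,8],[50,0]]
[[0,18],[1,5],[3,0],[6,16],[11,0],[16,10],[26,18],[28,5],[29,6],[42,11],[46,18],[49,8],[50,0]]
[[0,18],[1,5],[3,0],[6,16],[11,0],[16,10],[26,18],[28,10],[29,6],[42,11],[46,18],[49,8],[50,0]]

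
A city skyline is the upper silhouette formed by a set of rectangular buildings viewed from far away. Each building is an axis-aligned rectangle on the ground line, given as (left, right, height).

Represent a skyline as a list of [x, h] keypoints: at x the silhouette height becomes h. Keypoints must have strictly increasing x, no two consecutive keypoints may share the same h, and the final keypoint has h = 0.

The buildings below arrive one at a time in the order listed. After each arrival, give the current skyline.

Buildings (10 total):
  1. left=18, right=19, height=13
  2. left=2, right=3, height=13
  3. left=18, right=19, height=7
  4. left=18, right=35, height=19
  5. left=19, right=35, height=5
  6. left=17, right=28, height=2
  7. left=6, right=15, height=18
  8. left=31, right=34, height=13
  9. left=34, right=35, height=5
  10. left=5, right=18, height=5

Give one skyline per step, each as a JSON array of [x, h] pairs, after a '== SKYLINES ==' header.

== SKYLINES ==
[[18,13],[19,0]]
[[2,13],[3,0],[18,13],[19,0]]
[[2,13],[3,0],[18,13],[19,0]]
[[2,13],[3,0],[18,19],[35,0]]
[[2,13],[3,0],[18,19],[35,0]]
[[2,13],[3,0],[17,2],[18,19],[35,0]]
[[2,13],[3,0],[6,18],[15,0],[17,2],[18,19],[35,0]]
[[2,13],[3,0],[6,18],[15,0],[17,2],[18,19],[35,0]]
[[2,13],[3,0],[6,18],[15,0],[17,2],[18,19],[35,0]]
[[2,13],[3,0],[5,5],[6,18],[15,5],[18,19],[35,0]]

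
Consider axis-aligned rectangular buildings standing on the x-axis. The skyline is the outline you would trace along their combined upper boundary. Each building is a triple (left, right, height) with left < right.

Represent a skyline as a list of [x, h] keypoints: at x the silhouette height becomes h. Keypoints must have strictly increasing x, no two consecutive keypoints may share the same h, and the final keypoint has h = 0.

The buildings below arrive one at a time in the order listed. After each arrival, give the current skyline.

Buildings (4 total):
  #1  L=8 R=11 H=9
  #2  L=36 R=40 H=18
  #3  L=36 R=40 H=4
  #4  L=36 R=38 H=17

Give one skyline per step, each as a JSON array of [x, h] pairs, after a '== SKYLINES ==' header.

== SKYLINES ==
[[8,9],[11,0]]
[[8,9],[11,0],[36,18],[40,0]]
[[8,9],[11,0],[36,18],[40,0]]
[[8,9],[11,0],[36,18],[40,0]]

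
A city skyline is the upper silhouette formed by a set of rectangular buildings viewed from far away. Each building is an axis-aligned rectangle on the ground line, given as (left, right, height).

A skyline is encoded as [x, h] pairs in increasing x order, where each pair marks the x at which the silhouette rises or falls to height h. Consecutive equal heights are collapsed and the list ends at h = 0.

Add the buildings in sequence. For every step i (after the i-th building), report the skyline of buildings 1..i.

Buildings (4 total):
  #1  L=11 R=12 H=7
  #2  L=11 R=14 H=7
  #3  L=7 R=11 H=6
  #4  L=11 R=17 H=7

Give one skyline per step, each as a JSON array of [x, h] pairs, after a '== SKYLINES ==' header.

== SKYLINES ==
[[11,7],[12,0]]
[[11,7],[14,0]]
[[7,6],[11,7],[14,0]]
[[7,6],[11,7],[17,0]]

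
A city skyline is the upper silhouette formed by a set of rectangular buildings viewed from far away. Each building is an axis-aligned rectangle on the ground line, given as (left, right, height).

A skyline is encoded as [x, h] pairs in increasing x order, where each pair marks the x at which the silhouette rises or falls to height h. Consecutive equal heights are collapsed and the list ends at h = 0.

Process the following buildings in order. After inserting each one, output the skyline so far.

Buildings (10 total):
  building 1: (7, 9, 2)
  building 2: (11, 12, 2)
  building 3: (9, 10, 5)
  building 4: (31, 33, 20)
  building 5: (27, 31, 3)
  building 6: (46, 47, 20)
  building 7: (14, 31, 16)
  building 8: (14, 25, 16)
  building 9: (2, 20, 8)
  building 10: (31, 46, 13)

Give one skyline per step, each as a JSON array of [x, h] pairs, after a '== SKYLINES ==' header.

== SKYLINES ==
[[7,2],[9,0]]
[[7,2],[9,0],[11,2],[12,0]]
[[7,2],[9,5],[10,0],[11,2],[12,0]]
[[7,2],[9,5],[10,0],[11,2],[12,0],[31,20],[33,0]]
[[7,2],[9,5],[10,0],[11,2],[12,0],[27,3],[31,20],[33,0]]
[[7,2],[9,5],[10,0],[11,2],[12,0],[27,3],[31,20],[33,0],[46,20],[47,0]]
[[7,2],[9,5],[10,0],[11,2],[12,0],[14,16],[31,20],[33,0],[46,20],[47,0]]
[[7,2],[9,5],[10,0],[11,2],[12,0],[14,16],[31,20],[33,0],[46,20],[47,0]]
[[2,8],[14,16],[31,20],[33,0],[46,20],[47,0]]
[[2,8],[14,16],[31,20],[33,13],[46,20],[47,0]]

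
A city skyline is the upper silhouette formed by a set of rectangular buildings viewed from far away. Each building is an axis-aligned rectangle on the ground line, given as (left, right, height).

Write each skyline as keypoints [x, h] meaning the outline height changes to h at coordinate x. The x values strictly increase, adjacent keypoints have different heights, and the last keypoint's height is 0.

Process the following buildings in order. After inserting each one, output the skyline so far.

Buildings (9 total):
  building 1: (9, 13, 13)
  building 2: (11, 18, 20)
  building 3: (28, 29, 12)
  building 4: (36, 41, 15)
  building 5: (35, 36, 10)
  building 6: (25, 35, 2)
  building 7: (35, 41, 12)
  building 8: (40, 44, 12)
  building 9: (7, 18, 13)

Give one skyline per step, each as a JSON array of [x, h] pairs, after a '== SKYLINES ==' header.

== SKYLINES ==
[[9,13],[13,0]]
[[9,13],[11,20],[18,0]]
[[9,13],[11,20],[18,0],[28,12],[29,0]]
[[9,13],[11,20],[18,0],[28,12],[29,0],[36,15],[41,0]]
[[9,13],[11,20],[18,0],[28,12],[29,0],[35,10],[36,15],[41,0]]
[[9,13],[11,20],[18,0],[25,2],[28,12],[29,2],[35,10],[36,15],[41,0]]
[[9,13],[11,20],[18,0],[25,2],[28,12],[29,2],[35,12],[36,15],[41,0]]
[[9,13],[11,20],[18,0],[25,2],[28,12],[29,2],[35,12],[36,15],[41,12],[44,0]]
[[7,13],[11,20],[18,0],[25,2],[28,12],[29,2],[35,12],[36,15],[41,12],[44,0]]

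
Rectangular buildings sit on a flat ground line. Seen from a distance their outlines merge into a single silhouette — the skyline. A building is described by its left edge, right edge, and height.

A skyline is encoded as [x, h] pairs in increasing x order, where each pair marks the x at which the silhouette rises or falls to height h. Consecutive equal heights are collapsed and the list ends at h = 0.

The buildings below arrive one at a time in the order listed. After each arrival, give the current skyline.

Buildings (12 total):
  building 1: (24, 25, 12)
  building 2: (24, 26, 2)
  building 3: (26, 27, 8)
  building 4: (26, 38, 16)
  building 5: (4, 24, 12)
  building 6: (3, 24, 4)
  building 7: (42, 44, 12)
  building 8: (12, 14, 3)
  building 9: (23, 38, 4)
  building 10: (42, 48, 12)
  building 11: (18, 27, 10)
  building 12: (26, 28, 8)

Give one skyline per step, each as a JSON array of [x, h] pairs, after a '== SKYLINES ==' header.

== SKYLINES ==
[[24,12],[25,0]]
[[24,12],[25,2],[26,0]]
[[24,12],[25,2],[26,8],[27,0]]
[[24,12],[25,2],[26,16],[38,0]]
[[4,12],[25,2],[26,16],[38,0]]
[[3,4],[4,12],[25,2],[26,16],[38,0]]
[[3,4],[4,12],[25,2],[26,16],[38,0],[42,12],[44,0]]
[[3,4],[4,12],[25,2],[26,16],[38,0],[42,12],[44,0]]
[[3,4],[4,12],[25,4],[26,16],[38,0],[42,12],[44,0]]
[[3,4],[4,12],[25,4],[26,16],[38,0],[42,12],[48,0]]
[[3,4],[4,12],[25,10],[26,16],[38,0],[42,12],[48,0]]
[[3,4],[4,12],[25,10],[26,16],[38,0],[42,12],[48,0]]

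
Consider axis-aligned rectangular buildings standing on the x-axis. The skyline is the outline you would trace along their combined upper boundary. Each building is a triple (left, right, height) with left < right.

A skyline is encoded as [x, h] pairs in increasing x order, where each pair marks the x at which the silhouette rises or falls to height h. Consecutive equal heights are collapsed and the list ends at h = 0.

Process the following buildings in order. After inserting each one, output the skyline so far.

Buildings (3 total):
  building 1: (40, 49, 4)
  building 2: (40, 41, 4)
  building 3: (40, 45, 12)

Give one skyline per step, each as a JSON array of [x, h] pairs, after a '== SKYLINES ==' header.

== SKYLINES ==
[[40,4],[49,0]]
[[40,4],[49,0]]
[[40,12],[45,4],[49,0]]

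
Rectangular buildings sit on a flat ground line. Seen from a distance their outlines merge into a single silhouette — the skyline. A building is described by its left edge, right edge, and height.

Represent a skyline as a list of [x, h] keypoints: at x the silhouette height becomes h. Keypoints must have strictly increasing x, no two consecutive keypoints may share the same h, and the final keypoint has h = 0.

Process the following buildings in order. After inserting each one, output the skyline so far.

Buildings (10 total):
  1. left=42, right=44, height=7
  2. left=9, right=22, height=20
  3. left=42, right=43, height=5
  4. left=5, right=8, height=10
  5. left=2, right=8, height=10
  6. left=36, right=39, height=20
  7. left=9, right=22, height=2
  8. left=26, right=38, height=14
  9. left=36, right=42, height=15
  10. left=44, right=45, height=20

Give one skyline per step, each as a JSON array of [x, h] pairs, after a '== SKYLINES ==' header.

== SKYLINES ==
[[42,7],[44,0]]
[[9,20],[22,0],[42,7],[44,0]]
[[9,20],[22,0],[42,7],[44,0]]
[[5,10],[8,0],[9,20],[22,0],[42,7],[44,0]]
[[2,10],[8,0],[9,20],[22,0],[42,7],[44,0]]
[[2,10],[8,0],[9,20],[22,0],[36,20],[39,0],[42,7],[44,0]]
[[2,10],[8,0],[9,20],[22,0],[36,20],[39,0],[42,7],[44,0]]
[[2,10],[8,0],[9,20],[22,0],[26,14],[36,20],[39,0],[42,7],[44,0]]
[[2,10],[8,0],[9,20],[22,0],[26,14],[36,20],[39,15],[42,7],[44,0]]
[[2,10],[8,0],[9,20],[22,0],[26,14],[36,20],[39,15],[42,7],[44,20],[45,0]]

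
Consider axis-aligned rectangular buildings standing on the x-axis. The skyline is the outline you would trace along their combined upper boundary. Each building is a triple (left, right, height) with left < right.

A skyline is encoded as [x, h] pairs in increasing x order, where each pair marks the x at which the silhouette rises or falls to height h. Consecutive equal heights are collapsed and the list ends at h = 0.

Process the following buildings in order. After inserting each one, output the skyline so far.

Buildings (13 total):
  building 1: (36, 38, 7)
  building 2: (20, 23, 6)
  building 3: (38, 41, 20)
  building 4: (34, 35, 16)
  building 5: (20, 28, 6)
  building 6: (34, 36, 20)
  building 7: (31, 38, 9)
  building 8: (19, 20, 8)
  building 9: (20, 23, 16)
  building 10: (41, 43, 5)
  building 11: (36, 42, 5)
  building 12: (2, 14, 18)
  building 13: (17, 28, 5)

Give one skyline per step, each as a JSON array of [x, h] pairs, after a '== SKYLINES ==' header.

== SKYLINES ==
[[36,7],[38,0]]
[[20,6],[23,0],[36,7],[38,0]]
[[20,6],[23,0],[36,7],[38,20],[41,0]]
[[20,6],[23,0],[34,16],[35,0],[36,7],[38,20],[41,0]]
[[20,6],[28,0],[34,16],[35,0],[36,7],[38,20],[41,0]]
[[20,6],[28,0],[34,20],[36,7],[38,20],[41,0]]
[[20,6],[28,0],[31,9],[34,20],[36,9],[38,20],[41,0]]
[[19,8],[20,6],[28,0],[31,9],[34,20],[36,9],[38,20],[41,0]]
[[19,8],[20,16],[23,6],[28,0],[31,9],[34,20],[36,9],[38,20],[41,0]]
[[19,8],[20,16],[23,6],[28,0],[31,9],[34,20],[36,9],[38,20],[41,5],[43,0]]
[[19,8],[20,16],[23,6],[28,0],[31,9],[34,20],[36,9],[38,20],[41,5],[43,0]]
[[2,18],[14,0],[19,8],[20,16],[23,6],[28,0],[31,9],[34,20],[36,9],[38,20],[41,5],[43,0]]
[[2,18],[14,0],[17,5],[19,8],[20,16],[23,6],[28,0],[31,9],[34,20],[36,9],[38,20],[41,5],[43,0]]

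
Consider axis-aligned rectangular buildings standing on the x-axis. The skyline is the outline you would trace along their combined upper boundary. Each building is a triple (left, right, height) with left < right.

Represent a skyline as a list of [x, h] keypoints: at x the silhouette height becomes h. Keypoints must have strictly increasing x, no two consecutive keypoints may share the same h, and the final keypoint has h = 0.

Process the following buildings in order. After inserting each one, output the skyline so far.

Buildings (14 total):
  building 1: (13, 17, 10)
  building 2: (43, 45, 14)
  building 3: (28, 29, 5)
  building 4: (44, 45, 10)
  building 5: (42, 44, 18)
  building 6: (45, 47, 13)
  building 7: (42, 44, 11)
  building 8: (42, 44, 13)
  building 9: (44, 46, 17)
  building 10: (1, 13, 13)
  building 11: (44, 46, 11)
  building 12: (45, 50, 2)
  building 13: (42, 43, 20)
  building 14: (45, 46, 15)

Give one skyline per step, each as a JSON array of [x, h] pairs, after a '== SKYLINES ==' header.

== SKYLINES ==
[[13,10],[17,0]]
[[13,10],[17,0],[43,14],[45,0]]
[[13,10],[17,0],[28,5],[29,0],[43,14],[45,0]]
[[13,10],[17,0],[28,5],[29,0],[43,14],[45,0]]
[[13,10],[17,0],[28,5],[29,0],[42,18],[44,14],[45,0]]
[[13,10],[17,0],[28,5],[29,0],[42,18],[44,14],[45,13],[47,0]]
[[13,10],[17,0],[28,5],[29,0],[42,18],[44,14],[45,13],[47,0]]
[[13,10],[17,0],[28,5],[29,0],[42,18],[44,14],[45,13],[47,0]]
[[13,10],[17,0],[28,5],[29,0],[42,18],[44,17],[46,13],[47,0]]
[[1,13],[13,10],[17,0],[28,5],[29,0],[42,18],[44,17],[46,13],[47,0]]
[[1,13],[13,10],[17,0],[28,5],[29,0],[42,18],[44,17],[46,13],[47,0]]
[[1,13],[13,10],[17,0],[28,5],[29,0],[42,18],[44,17],[46,13],[47,2],[50,0]]
[[1,13],[13,10],[17,0],[28,5],[29,0],[42,20],[43,18],[44,17],[46,13],[47,2],[50,0]]
[[1,13],[13,10],[17,0],[28,5],[29,0],[42,20],[43,18],[44,17],[46,13],[47,2],[50,0]]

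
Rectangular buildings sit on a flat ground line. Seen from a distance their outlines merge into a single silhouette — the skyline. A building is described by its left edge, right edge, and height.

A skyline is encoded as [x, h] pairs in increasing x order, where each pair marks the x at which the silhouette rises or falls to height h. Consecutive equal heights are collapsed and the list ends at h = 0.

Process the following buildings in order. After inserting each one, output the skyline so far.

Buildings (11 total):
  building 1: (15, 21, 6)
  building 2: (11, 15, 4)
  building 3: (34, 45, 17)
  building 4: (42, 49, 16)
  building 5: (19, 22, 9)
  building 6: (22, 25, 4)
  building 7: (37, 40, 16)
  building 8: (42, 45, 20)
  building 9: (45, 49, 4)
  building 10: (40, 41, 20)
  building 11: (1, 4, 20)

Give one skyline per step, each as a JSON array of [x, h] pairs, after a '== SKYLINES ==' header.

== SKYLINES ==
[[15,6],[21,0]]
[[11,4],[15,6],[21,0]]
[[11,4],[15,6],[21,0],[34,17],[45,0]]
[[11,4],[15,6],[21,0],[34,17],[45,16],[49,0]]
[[11,4],[15,6],[19,9],[22,0],[34,17],[45,16],[49,0]]
[[11,4],[15,6],[19,9],[22,4],[25,0],[34,17],[45,16],[49,0]]
[[11,4],[15,6],[19,9],[22,4],[25,0],[34,17],[45,16],[49,0]]
[[11,4],[15,6],[19,9],[22,4],[25,0],[34,17],[42,20],[45,16],[49,0]]
[[11,4],[15,6],[19,9],[22,4],[25,0],[34,17],[42,20],[45,16],[49,0]]
[[11,4],[15,6],[19,9],[22,4],[25,0],[34,17],[40,20],[41,17],[42,20],[45,16],[49,0]]
[[1,20],[4,0],[11,4],[15,6],[19,9],[22,4],[25,0],[34,17],[40,20],[41,17],[42,20],[45,16],[49,0]]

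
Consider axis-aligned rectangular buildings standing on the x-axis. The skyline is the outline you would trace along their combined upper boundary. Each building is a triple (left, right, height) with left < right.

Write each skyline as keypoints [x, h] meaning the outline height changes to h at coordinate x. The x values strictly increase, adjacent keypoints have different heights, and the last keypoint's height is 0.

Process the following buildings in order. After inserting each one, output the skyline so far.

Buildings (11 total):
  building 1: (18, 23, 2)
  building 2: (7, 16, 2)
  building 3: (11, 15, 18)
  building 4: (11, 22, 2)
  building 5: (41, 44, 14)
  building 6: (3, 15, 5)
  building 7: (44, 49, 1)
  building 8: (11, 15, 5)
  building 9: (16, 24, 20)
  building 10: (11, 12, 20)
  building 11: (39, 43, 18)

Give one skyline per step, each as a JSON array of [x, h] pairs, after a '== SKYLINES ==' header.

== SKYLINES ==
[[18,2],[23,0]]
[[7,2],[16,0],[18,2],[23,0]]
[[7,2],[11,18],[15,2],[16,0],[18,2],[23,0]]
[[7,2],[11,18],[15,2],[23,0]]
[[7,2],[11,18],[15,2],[23,0],[41,14],[44,0]]
[[3,5],[11,18],[15,2],[23,0],[41,14],[44,0]]
[[3,5],[11,18],[15,2],[23,0],[41,14],[44,1],[49,0]]
[[3,5],[11,18],[15,2],[23,0],[41,14],[44,1],[49,0]]
[[3,5],[11,18],[15,2],[16,20],[24,0],[41,14],[44,1],[49,0]]
[[3,5],[11,20],[12,18],[15,2],[16,20],[24,0],[41,14],[44,1],[49,0]]
[[3,5],[11,20],[12,18],[15,2],[16,20],[24,0],[39,18],[43,14],[44,1],[49,0]]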